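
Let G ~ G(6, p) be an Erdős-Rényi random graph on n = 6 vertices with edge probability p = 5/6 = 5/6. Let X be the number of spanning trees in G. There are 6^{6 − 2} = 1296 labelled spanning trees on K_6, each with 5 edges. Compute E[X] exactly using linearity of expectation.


K_6 has 6^{6 − 2} = 1296 labelled spanning trees.
For each such spanning tree H, let X_H = 1 if all 5 edges of H are present in G. Then P[X_H = 1] = p^{5} = (5/6)^{5} = 3125/7776.
Summing the indicators: E[X] = Σ_H E[X_H] = 1296 · p^{5} = 1296 · 3125/7776 = 3125/6.
Numerically: E[X] ≈ 520.833.

E[X] = 1296 · (5/6)^{5} = 3125/6 ≈ 520.833.


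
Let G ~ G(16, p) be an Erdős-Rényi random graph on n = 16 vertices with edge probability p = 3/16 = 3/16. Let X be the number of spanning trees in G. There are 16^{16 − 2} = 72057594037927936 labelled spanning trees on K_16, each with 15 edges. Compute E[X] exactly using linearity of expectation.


K_16 has 16^{16 − 2} = 72057594037927936 labelled spanning trees.
For each such spanning tree H, let X_H = 1 if all 15 edges of H are present in G. Then P[X_H = 1] = p^{15} = (3/16)^{15} = 14348907/1152921504606846976.
By linearity of expectation: E[X] = Σ_H E[X_H] = 72057594037927936 · p^{15} = 72057594037927936 · 14348907/1152921504606846976 = 14348907/16.
Numerically: E[X] ≈ 8.97e+05.

E[X] = 72057594037927936 · (3/16)^{15} = 14348907/16 ≈ 8.97e+05.


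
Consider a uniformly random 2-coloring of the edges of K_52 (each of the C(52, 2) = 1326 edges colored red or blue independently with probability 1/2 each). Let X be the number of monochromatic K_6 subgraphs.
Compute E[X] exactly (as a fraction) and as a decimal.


Let X = Σ_S X_S over the C(52, 6) = 20358520 subsets S of size 6, where X_S = 1 if the K_6 on S is monochromatic.
For a fixed S, the K_6 on S has C(6, 2) = 15 edges. P[all 15 edges red] = (1/2)^15, and likewise for blue, so P[monochromatic] = 2·(1/2)^15 = 2^{1 − 15} = 1/16384.
By linearity of expectation: E[X] = C(52, 6) · 2^{1 − 15} = 20358520 · 1/16384 = 2544815/2048.
Numerically: E[X] ≈ 1242.5854.

E[X] = C(52,6)·2^(1−C(6,2)) = 2544815/2048 ≈ 1242.5854.


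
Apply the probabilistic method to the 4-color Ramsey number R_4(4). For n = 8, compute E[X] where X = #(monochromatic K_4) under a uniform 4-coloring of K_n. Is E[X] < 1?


E[X] = C(8, 4) · 4^{1 − 6} = 70 · 4^{−5} = 70/1024.
As a reduced fraction: E[X] = 35/512 ≈ 0.0684.
Is E[X] < 1? YES.
Since E[X] < 1, there exists a 4-coloring of K_{8} with no monochromatic K_4; hence R_4(4) > 8.

E[X] = 35/512 ≈ 0.0684; E[X] < 1, so R_4(4) > 8.


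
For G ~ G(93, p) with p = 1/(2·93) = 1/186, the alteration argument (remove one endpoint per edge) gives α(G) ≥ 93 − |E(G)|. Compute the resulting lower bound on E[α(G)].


E[|E(G)|] = C(93, 2)·p = 4278 · (1/186) = 23.
E[α(G)] ≥ n − E[|E(G)|] = 93 − 23 = 70.
Numerically: ≈ 70.00000.
(This is only a lower bound; the true E[α(G)] may be larger.)

E[α(G)] ≥ 70 ≈ 70.00000.


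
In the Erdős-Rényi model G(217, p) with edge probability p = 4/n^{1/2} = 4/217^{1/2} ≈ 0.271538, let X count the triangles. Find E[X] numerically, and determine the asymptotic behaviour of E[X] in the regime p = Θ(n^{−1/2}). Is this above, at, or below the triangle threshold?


Number of potential triangles: C(217, 3) = 1679580.
Each occurs with probability p³ ≈ (0.271538)³ ≈ 2.00212124e-02.
By linearity: E[X] = C(217, 3)·p³ ≈ 1679580 · 2.00212124e-02 ≈ 33627.227941.
Since α = 1/2 < 1, p = c/n^{1/2} ≫ 1/n is above the triangle threshold p ~ 1/n. Asymptotically E[X] ~ (c³/6)·n^{3(1−α)} = (4³/6)·n^{1.5} → ∞; triangles are abundant w.h.p.

E[X] ≈ 33627.227941; in regime p = Θ(1/n^{1/2}) E[X] diverges (above the triangle threshold p ~ 1/n).


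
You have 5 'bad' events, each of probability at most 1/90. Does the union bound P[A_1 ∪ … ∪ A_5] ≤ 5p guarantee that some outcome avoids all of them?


Union bound: P[∪_{i=1}^{5} A_i] ≤ Σ_i P[A_i] ≤ 5·p = 5·(1/90) = 1/18.
Numerically: 1/18 ≈ 0.0555556.
Is 1/18 < 1? YES.
Since P[∪ A_i] ≤ 1/18 < 1, the complement has P[∩ A_i^c] ≥ 1 − 1/18 = 17/18 > 0, so some outcome avoids every A_i.

5·p = 1/18 ≈ 0.0555556; existence CERTIFIED by the union bound.


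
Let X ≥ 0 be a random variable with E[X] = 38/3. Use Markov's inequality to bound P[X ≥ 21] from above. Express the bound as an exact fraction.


μ = E[X] = 38/3, a = 21.
Markov: P[X ≥ 21] ≤ μ/a = (38/3)/21 = 38/63.
Numerically: ≈ 0.603175.
(Since a = 21 > μ = 12.666667, the bound 38/63 is < 1 and informative.)

P[X ≥ 21] ≤ 38/63 ≈ 0.603175.


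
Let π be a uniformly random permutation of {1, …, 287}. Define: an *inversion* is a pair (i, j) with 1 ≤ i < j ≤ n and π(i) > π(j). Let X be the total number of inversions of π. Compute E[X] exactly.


Write X = Σ X_I over the C(287, 2) = 41041 pairs i < j, with X_I the indicator of one inversion.
There are 41041 indicators.
For each fixed pair i < j, the values π(i) and π(j) are two distinct elements of {1, …, 287} in uniformly random order; by symmetry P[π(i) > π(j)] = 1/2.
By linearity: E[X] = 41041 · (1/2) = C(287, 2) · (1/2) = 41041/2 = 41041/2 ≈ 20520.50000.

E[X] = 41041/2 = 20520.50000.


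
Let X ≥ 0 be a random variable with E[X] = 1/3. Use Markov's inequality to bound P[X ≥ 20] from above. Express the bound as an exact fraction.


μ = E[X] = 1/3, a = 20.
Markov: P[X ≥ 20] ≤ μ/a = (1/3)/20 = 1/60.
Numerically: ≈ 0.017.
(Since a = 20 > μ = 0.333, the bound 1/60 is < 1 and informative.)

P[X ≥ 20] ≤ 1/60 ≈ 0.017.


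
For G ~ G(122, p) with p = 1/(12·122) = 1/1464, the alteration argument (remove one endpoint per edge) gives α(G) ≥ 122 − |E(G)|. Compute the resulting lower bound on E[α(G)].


E[|E(G)|] = C(122, 2)·p = 7381 · (1/1464) = 121/24.
E[α(G)] ≥ n − E[|E(G)|] = 122 − 121/24 = 2807/24.
Numerically: ≈ 116.958.
(This is only a lower bound; the true E[α(G)] may be larger.)

E[α(G)] ≥ 2807/24 ≈ 116.958.


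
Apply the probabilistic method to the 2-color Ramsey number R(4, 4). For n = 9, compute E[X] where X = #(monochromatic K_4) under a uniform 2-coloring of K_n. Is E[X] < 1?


E[X] = C(9, 4) · 2^{1 − 6} = 126 · 2^{−5} = 126/32.
As a reduced fraction: E[X] = 63/16 ≈ 3.93750.
Is E[X] < 1? NO.
Since E[X] ≥ 1, the first-moment bound is inconclusive at n = 9; it does NOT by itself certify R(4, 4) > 9.

E[X] = 63/16 ≈ 3.93750; E[X] ≥ 1; first-moment method inconclusive here.


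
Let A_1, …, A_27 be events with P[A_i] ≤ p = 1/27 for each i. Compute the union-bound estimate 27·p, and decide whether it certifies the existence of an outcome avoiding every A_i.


Union bound: P[∪_{i=1}^{27} A_i] ≤ Σ_i P[A_i] ≤ 27·p = 27·(1/27) = 1.
Numerically: 1 ≈ 1.000000.
Is 1 < 1? NO.
Since the bound 1 is ≥ 1, the union bound is uninformative here; it does NOT by itself certify existence.

27·p = 1 ≈ 1.000000; existence NOT certified by the union bound.


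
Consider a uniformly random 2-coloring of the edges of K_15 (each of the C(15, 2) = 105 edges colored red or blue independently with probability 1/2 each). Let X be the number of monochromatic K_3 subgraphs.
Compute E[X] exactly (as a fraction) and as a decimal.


Let X = Σ_S X_S over the C(15, 3) = 455 subsets S of size 3, where X_S = 1 if the K_3 on S is monochromatic.
For a fixed S, the K_3 on S has C(3, 2) = 3 edges. P[all 3 edges red] = (1/2)^3, and likewise for blue, so P[monochromatic] = 2·(1/2)^3 = 2^{1 − 3} = 1/4.
By linearity: E[X] = C(15, 3) · 2^{1 − 3} = 455 · 1/4 = 455/4.
Numerically: E[X] ≈ 113.75000.

E[X] = C(15,3)·2^(1−C(3,2)) = 455/4 ≈ 113.75000.


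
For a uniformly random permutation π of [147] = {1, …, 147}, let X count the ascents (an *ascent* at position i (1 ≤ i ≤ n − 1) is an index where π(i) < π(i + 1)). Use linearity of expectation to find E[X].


Write X = Σ X_I over i = 1, …, 146, with X_I the indicator of one ascent.
There are 146 indicators.
For each fixed i, the pair (π(i), π(i+1)) is a uniformly random ordered pair of distinct values from {1, …, 147}; by symmetry P[π(i) < π(i+1)] = 1/2.
By linearity: E[X] = 146 · (1/2) = (147 − 1) · (1/2) = 73 ≈ 73.000.

E[X] = 73 = 73.000.


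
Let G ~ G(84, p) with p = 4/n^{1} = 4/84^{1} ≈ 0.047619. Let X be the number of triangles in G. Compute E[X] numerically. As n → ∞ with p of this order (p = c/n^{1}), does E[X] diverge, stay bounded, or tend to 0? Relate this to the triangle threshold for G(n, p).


Number of potential triangles: C(84, 3) = 95284.
Each occurs with probability p³ ≈ (0.047619)³ ≈ 1.0797970e-04.
By linearity: E[X] = C(84, 3)·p³ ≈ 95284 · 1.0797970e-04 ≈ 10.28874.
Here α = 1, so p = 4/n is exactly at the triangle threshold p ~ 1/n. Asymptotically E[X] → c³/6 = 4³/6 = 32/3 ≈ 10.66667, a bounded constant. In this regime the triangle count is asymptotically Poisson(c³/6).

E[X] ≈ 10.28874; in regime p = Θ(1/n^{1}) E[X] stays bounded (at the triangle threshold p ~ 1/n).


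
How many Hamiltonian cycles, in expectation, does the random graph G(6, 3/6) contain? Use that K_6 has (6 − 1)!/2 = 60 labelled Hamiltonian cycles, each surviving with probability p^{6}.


K_6 has (6 − 1)!/2 = 60 labelled Hamiltonian cycles.
For each such Hamiltonian cycle H, let X_H = 1 if all 6 edges of H are present in G. Then P[X_H = 1] = p^{6} = (1/2)^{6} = 1/64.
Summing the indicators: E[X] = Σ_H E[X_H] = 60 · p^{6} = 60 · 1/64 = 15/16.
Numerically: E[X] ≈ 0.938.

E[X] = 60 · (1/2)^{6} = 15/16 ≈ 0.938.


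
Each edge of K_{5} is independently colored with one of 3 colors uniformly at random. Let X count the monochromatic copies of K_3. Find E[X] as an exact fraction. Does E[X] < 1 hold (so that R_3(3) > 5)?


E[X] = C(5, 3) · 3^{1 − 3} = 10 · 3^{−2} = 10/9.
As a reduced fraction: E[X] = 10/9 ≈ 1.1111.
Is E[X] < 1? NO.
Since E[X] ≥ 1, the first-moment bound is inconclusive at n = 5; it does NOT by itself certify R_3(3) > 5.

E[X] = 10/9 ≈ 1.1111; E[X] ≥ 1; first-moment method inconclusive here.


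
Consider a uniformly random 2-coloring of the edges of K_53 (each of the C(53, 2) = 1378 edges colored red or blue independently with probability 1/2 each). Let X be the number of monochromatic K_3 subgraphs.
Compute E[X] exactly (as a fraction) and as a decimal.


Let X = Σ_S X_S over the C(53, 3) = 23426 subsets S of size 3, where X_S = 1 if the K_3 on S is monochromatic.
For a fixed S, the K_3 on S has C(3, 2) = 3 edges. P[all 3 edges red] = (1/2)^3, and likewise for blue, so P[monochromatic] = 2·(1/2)^3 = 2^{1 − 3} = 1/4.
By linearity: E[X] = C(53, 3) · 2^{1 − 3} = 23426 · 1/4 = 11713/2.
Numerically: E[X] ≈ 5856.5000.

E[X] = C(53,3)·2^(1−C(3,2)) = 11713/2 ≈ 5856.5000.


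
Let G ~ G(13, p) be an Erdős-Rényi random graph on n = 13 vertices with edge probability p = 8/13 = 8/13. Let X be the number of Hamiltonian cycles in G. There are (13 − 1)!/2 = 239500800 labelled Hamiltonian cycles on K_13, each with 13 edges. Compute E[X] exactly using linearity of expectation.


K_13 has (13 − 1)!/2 = 239500800 labelled Hamiltonian cycles.
For each such Hamiltonian cycle H, let X_H = 1 if all 13 edges of H are present in G. Then P[X_H = 1] = p^{13} = (8/13)^{13} = 549755813888/302875106592253.
Summing the indicators: E[X] = Σ_H E[X_H] = 239500800 · p^{13} = 239500800 · 549755813888/302875106592253 = 131666957230827110400/302875106592253.
Numerically: E[X] ≈ 434724.

E[X] = 239500800 · (8/13)^{13} = 131666957230827110400/302875106592253 ≈ 434724.


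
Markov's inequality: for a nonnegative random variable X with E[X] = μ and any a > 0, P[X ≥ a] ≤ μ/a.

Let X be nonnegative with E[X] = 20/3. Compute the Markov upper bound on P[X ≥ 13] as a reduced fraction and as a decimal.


μ = E[X] = 20/3, a = 13.
Markov: P[X ≥ 13] ≤ μ/a = (20/3)/13 = 20/39.
Numerically: ≈ 0.51282.
(Since a = 13 > μ = 6.66667, the bound 20/39 is < 1 and informative.)

P[X ≥ 13] ≤ 20/39 ≈ 0.51282.


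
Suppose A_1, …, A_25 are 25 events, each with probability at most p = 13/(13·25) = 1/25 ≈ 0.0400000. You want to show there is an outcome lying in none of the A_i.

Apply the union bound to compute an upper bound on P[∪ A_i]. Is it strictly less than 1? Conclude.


Union bound: P[∪_{i=1}^{25} A_i] ≤ Σ_i P[A_i] ≤ 25·p = 25·(1/25) = 1.
Numerically: 1 ≈ 1.0000000.
Is 1 < 1? NO.
Since the bound 1 is ≥ 1, the union bound is uninformative here; it does NOT by itself certify existence.

25·p = 1 ≈ 1.0000000; existence NOT certified by the union bound.


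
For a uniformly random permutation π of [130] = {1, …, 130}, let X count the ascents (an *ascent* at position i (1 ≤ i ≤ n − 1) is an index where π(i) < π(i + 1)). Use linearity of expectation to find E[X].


Write X = Σ X_I over i = 1, …, 129, with X_I the indicator of one ascent.
There are 129 indicators.
For each fixed i, the pair (π(i), π(i+1)) is a uniformly random ordered pair of distinct values from {1, …, 130}; by symmetry P[π(i) < π(i+1)] = 1/2.
By linearity: E[X] = 129 · (1/2) = (130 − 1) · (1/2) = 129/2 ≈ 64.50000.

E[X] = 129/2 = 64.50000.


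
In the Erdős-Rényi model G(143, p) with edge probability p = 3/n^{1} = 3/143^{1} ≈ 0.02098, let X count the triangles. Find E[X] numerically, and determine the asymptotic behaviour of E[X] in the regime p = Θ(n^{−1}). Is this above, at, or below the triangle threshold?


Number of potential triangles: C(143, 3) = 477191.
Each occurs with probability p³ ≈ (0.02098)³ ≈ 9.233272e-06.
By linearity: E[X] = C(143, 3)·p³ ≈ 477191 · 9.233272e-06 ≈ 4.4060.
Here α = 1, so p = 3/n is exactly at the triangle threshold p ~ 1/n. Asymptotically E[X] → c³/6 = 3³/6 = 9/2 ≈ 4.5000, a bounded constant. In this regime the triangle count is asymptotically Poisson(c³/6).

E[X] ≈ 4.4060; in regime p = Θ(1/n^{1}) E[X] stays bounded (at the triangle threshold p ~ 1/n).


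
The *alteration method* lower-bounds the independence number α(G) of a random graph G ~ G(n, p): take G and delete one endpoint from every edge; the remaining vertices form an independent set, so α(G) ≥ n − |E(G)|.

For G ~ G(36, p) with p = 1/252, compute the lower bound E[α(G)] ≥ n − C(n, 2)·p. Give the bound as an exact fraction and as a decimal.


E[|E(G)|] = C(36, 2)·p = 630 · (1/252) = 5/2.
E[α(G)] ≥ n − E[|E(G)|] = 36 − 5/2 = 67/2.
Numerically: ≈ 33.5000.
(This is only a lower bound; the true E[α(G)] may be larger.)

E[α(G)] ≥ 67/2 ≈ 33.5000.


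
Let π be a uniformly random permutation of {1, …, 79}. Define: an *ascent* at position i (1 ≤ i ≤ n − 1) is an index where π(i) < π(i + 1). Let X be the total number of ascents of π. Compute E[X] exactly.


Write X = Σ X_I over i = 1, …, 78, with X_I the indicator of one ascent.
There are 78 indicators.
For each fixed i, the pair (π(i), π(i+1)) is a uniformly random ordered pair of distinct values from {1, …, 79}; by symmetry P[π(i) < π(i+1)] = 1/2.
By linearity: E[X] = 78 · (1/2) = (79 − 1) · (1/2) = 39 ≈ 39.0000.

E[X] = 39 = 39.0000.


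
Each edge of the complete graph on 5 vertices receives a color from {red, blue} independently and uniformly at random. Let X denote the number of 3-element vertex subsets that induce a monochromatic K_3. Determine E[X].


Let X = Σ_S X_S over the C(5, 3) = 10 subsets S of size 3, where X_S = 1 if the K_3 on S is monochromatic.
For a fixed S, the K_3 on S has C(3, 2) = 3 edges. P[all 3 edges red] = (1/2)^3, and likewise for blue, so P[monochromatic] = 2·(1/2)^3 = 2^{1 − 3} = 1/4.
Summing: E[X] = C(5, 3) · 2^{1 − 3} = 10 · 1/4 = 5/2.
Numerically: E[X] ≈ 2.500.

E[X] = C(5,3)·2^(1−C(3,2)) = 5/2 ≈ 2.500.


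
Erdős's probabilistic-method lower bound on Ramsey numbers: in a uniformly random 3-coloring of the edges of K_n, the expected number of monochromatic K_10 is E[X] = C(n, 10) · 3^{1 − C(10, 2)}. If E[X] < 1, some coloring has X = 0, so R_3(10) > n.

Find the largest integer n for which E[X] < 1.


We need C(n, 10) · 3^{1 − 45} < 1, i.e. C(n, 10) < 3^{45 − 1} = 984770902183611232881.
Check values of n near the boundary:
  n = 568: C(568, 10) = 889446337783744949208; 889446337783744949208 < 984770902183611232881? YES
  n = 569: C(569, 10) = 905357721286137524328; 905357721286137524328 < 984770902183611232881? YES
  n = 570: C(570, 10) = 921524823451961408691; 921524823451961408691 < 984770902183611232881? YES
  n = 571: C(571, 10) = 937951290893172842001; 937951290893172842001 < 984770902183611232881? YES
  n = 572: C(572, 10) = 954640815642161682606; 954640815642161682606 < 984770902183611232881? YES
  n = 573: C(573, 10) = 971597135635805762226; 971597135635805762226 < 984770902183611232881? YES
  n = 574: C(574, 10) = 988824035203816502691; 988824035203816502691 < 984770902183611232881? NO
  n = 575: C(575, 10) = 1006325345561406175305; 1006325345561406175305 < 984770902183611232881? NO
The largest n with C(n, 10) < 984770902183611232881 is n = 573 (where E[X] = 35985079097622435638/36472996377170786403 ≈ 0.986623). Hence R_3(10) > 573, i.e. R_3(10) ≥ 574.

Largest n = 573; hence R_3(10) > 573.


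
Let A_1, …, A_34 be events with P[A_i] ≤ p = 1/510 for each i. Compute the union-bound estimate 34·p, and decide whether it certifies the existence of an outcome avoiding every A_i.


Union bound: P[∪_{i=1}^{34} A_i] ≤ Σ_i P[A_i] ≤ 34·p = 34·(1/510) = 1/15.
Numerically: 1/15 ≈ 0.067.
Is 1/15 < 1? YES.
Since P[∪ A_i] ≤ 1/15 < 1, the complement has P[∩ A_i^c] ≥ 1 − 1/15 = 14/15 > 0, so some outcome avoids every A_i.

34·p = 1/15 ≈ 0.067; existence CERTIFIED by the union bound.


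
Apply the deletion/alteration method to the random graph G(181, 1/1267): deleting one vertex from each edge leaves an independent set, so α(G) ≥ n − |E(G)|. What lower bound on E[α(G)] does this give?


E[|E(G)|] = C(181, 2)·p = 16290 · (1/1267) = 90/7.
E[α(G)] ≥ n − E[|E(G)|] = 181 − 90/7 = 1177/7.
Numerically: ≈ 168.14286.
(This is only a lower bound; the true E[α(G)] may be larger.)

E[α(G)] ≥ 1177/7 ≈ 168.14286.


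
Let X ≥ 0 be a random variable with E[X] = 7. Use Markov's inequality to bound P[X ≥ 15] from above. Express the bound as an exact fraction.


μ = E[X] = 7, a = 15.
Markov: P[X ≥ 15] ≤ μ/a = (7)/15 = 7/15.
Numerically: ≈ 0.467.
(Since a = 15 > μ = 7.000, the bound 7/15 is < 1 and informative.)

P[X ≥ 15] ≤ 7/15 ≈ 0.467.


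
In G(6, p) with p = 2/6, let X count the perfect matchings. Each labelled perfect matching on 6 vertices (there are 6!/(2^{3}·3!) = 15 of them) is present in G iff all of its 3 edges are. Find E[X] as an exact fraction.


K_6 has 6!/(2^{3}·3!) = 15 labelled perfect matchings.
For each such perfect matching H, let X_H = 1 if all 3 edges of H are present in G. Then P[X_H = 1] = p^{3} = (1/3)^{3} = 1/27.
By linearity of expectation: E[X] = Σ_H E[X_H] = 15 · p^{3} = 15 · 1/27 = 5/9.
Numerically: E[X] ≈ 0.5556.

E[X] = 15 · (1/3)^{3} = 5/9 ≈ 0.5556.


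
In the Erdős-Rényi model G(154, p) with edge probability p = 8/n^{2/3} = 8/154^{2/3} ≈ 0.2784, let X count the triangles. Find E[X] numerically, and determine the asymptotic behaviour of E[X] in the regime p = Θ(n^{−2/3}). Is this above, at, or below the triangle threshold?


Number of potential triangles: C(154, 3) = 596904.
Each occurs with probability p³ ≈ (0.2784)³ ≈ 2.158880e-02.
By linearity: E[X] = C(154, 3)·p³ ≈ 596904 · 2.158880e-02 ≈ 12886.4416.
Since α = 2/3 < 1, p = c/n^{2/3} ≫ 1/n is above the triangle threshold p ~ 1/n. Asymptotically E[X] ~ (c³/6)·n^{3(1−α)} = (8³/6)·n^{1} → ∞; triangles are abundant w.h.p.

E[X] ≈ 12886.4416; in regime p = Θ(1/n^{2/3}) E[X] diverges (above the triangle threshold p ~ 1/n).


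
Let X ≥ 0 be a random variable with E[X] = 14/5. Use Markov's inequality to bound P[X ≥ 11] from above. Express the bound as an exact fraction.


μ = E[X] = 14/5, a = 11.
Markov: P[X ≥ 11] ≤ μ/a = (14/5)/11 = 14/55.
Numerically: ≈ 0.2545.
(Since a = 11 > μ = 2.8000, the bound 14/55 is < 1 and informative.)

P[X ≥ 11] ≤ 14/55 ≈ 0.2545.


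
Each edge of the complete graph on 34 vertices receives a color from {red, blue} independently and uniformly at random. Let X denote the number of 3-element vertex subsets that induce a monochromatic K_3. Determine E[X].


Let X = Σ_S X_S over the C(34, 3) = 5984 subsets S of size 3, where X_S = 1 if the K_3 on S is monochromatic.
For a fixed S, the K_3 on S has C(3, 2) = 3 edges. P[all 3 edges red] = (1/2)^3, and likewise for blue, so P[monochromatic] = 2·(1/2)^3 = 2^{1 − 3} = 1/4.
By linearity: E[X] = C(34, 3) · 2^{1 − 3} = 5984 · 1/4 = 1496.
Numerically: E[X] ≈ 1496.000000.

E[X] = C(34,3)·2^(1−C(3,2)) = 1496 ≈ 1496.000000.


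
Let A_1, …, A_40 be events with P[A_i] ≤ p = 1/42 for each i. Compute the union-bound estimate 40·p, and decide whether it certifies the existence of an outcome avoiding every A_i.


Union bound: P[∪_{i=1}^{40} A_i] ≤ Σ_i P[A_i] ≤ 40·p = 40·(1/42) = 20/21.
Numerically: 20/21 ≈ 0.9523810.
Is 20/21 < 1? YES.
Since P[∪ A_i] ≤ 20/21 < 1, the complement has P[∩ A_i^c] ≥ 1 − 20/21 = 1/21 > 0, so some outcome avoids every A_i.

40·p = 20/21 ≈ 0.9523810; existence CERTIFIED by the union bound.


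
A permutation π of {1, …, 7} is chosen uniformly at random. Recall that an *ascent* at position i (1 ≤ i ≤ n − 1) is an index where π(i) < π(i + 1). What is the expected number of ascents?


Write X = Σ X_I over i = 1, …, 6, with X_I the indicator of one ascent.
There are 6 indicators.
For each fixed i, the pair (π(i), π(i+1)) is a uniformly random ordered pair of distinct values from {1, …, 7}; by symmetry P[π(i) < π(i+1)] = 1/2.
By linearity: E[X] = 6 · (1/2) = (7 − 1) · (1/2) = 3 ≈ 3.000000.

E[X] = 3 = 3.000000.


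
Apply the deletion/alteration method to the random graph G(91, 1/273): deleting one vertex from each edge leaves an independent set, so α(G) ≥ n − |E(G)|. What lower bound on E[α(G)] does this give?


E[|E(G)|] = C(91, 2)·p = 4095 · (1/273) = 15.
E[α(G)] ≥ n − E[|E(G)|] = 91 − 15 = 76.
Numerically: ≈ 76.000.
(This is only a lower bound; the true E[α(G)] may be larger.)

E[α(G)] ≥ 76 ≈ 76.000.


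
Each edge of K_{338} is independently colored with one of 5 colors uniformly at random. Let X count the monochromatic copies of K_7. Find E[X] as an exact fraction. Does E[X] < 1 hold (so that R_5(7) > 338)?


E[X] = C(338, 7) · 5^{1 − 21} = 93935323022736 · 5^{−20} = 93935323022736/95367431640625.
As a reduced fraction: E[X] = 93935323022736/95367431640625 ≈ 0.984983.
Is E[X] < 1? YES.
Since E[X] < 1, there exists a 5-coloring of K_{338} with no monochromatic K_7; hence R_5(7) > 338.

E[X] = 93935323022736/95367431640625 ≈ 0.984983; E[X] < 1, so R_5(7) > 338.


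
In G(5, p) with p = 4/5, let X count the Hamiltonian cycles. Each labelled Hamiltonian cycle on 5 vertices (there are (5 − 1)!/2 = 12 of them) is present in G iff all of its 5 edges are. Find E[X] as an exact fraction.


K_5 has (5 − 1)!/2 = 12 labelled Hamiltonian cycles.
For each such Hamiltonian cycle H, let X_H = 1 if all 5 edges of H are present in G. Then P[X_H = 1] = p^{5} = (4/5)^{5} = 1024/3125.
By linearity: E[X] = Σ_H E[X_H] = 12 · p^{5} = 12 · 1024/3125 = 12288/3125.
Numerically: E[X] ≈ 3.9322.

E[X] = 12 · (4/5)^{5} = 12288/3125 ≈ 3.9322.


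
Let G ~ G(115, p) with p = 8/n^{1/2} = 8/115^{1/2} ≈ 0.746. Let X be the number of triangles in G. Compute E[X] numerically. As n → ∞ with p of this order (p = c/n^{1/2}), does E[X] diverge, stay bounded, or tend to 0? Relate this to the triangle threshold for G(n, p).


Number of potential triangles: C(115, 3) = 246905.
Each occurs with probability p³ ≈ (0.746)³ ≈ 4.151674e-01.
By linearity: E[X] = C(115, 3)·p³ ≈ 246905 · 4.151674e-01 ≈ 102506.8966.
Since α = 1/2 < 1, p = c/n^{1/2} ≫ 1/n is above the triangle threshold p ~ 1/n. Asymptotically E[X] ~ (c³/6)·n^{3(1−α)} = (8³/6)·n^{1.5} → ∞; triangles are abundant w.h.p.

E[X] ≈ 102506.8966; in regime p = Θ(1/n^{1/2}) E[X] diverges (above the triangle threshold p ~ 1/n).


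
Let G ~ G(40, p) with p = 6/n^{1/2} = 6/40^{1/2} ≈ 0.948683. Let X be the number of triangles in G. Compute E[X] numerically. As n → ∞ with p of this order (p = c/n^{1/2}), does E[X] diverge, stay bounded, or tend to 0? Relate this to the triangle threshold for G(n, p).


Number of potential triangles: C(40, 3) = 9880.
Each occurs with probability p³ ≈ (0.948683)³ ≈ 8.53814968e-01.
By linearity: E[X] = C(40, 3)·p³ ≈ 9880 · 8.53814968e-01 ≈ 8435.691886.
Since α = 1/2 < 1, p = c/n^{1/2} ≫ 1/n is above the triangle threshold p ~ 1/n. Asymptotically E[X] ~ (c³/6)·n^{3(1−α)} = (6³/6)·n^{1.5} → ∞; triangles are abundant w.h.p.

E[X] ≈ 8435.691886; in regime p = Θ(1/n^{1/2}) E[X] diverges (above the triangle threshold p ~ 1/n).


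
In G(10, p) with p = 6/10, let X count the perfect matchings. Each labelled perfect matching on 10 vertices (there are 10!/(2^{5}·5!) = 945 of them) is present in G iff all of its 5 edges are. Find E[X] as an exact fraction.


K_10 has 10!/(2^{5}·5!) = 945 labelled perfect matchings.
For each such perfect matching H, let X_H = 1 if all 5 edges of H are present in G. Then P[X_H = 1] = p^{5} = (3/5)^{5} = 243/3125.
By linearity: E[X] = Σ_H E[X_H] = 945 · p^{5} = 945 · 243/3125 = 45927/625.
Numerically: E[X] ≈ 73.4832.

E[X] = 945 · (3/5)^{5} = 45927/625 ≈ 73.4832.


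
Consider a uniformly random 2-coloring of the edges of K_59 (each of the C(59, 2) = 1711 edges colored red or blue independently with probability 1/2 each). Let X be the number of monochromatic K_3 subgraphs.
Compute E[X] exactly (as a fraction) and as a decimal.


Let X = Σ_S X_S over the C(59, 3) = 32509 subsets S of size 3, where X_S = 1 if the K_3 on S is monochromatic.
For a fixed S, the K_3 on S has C(3, 2) = 3 edges. P[all 3 edges red] = (1/2)^3, and likewise for blue, so P[monochromatic] = 2·(1/2)^3 = 2^{1 − 3} = 1/4.
By linearity: E[X] = C(59, 3) · 2^{1 − 3} = 32509 · 1/4 = 32509/4.
Numerically: E[X] ≈ 8127.25000.

E[X] = C(59,3)·2^(1−C(3,2)) = 32509/4 ≈ 8127.25000.


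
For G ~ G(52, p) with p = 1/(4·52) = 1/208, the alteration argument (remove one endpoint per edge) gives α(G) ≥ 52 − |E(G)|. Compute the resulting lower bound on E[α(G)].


E[|E(G)|] = C(52, 2)·p = 1326 · (1/208) = 51/8.
E[α(G)] ≥ n − E[|E(G)|] = 52 − 51/8 = 365/8.
Numerically: ≈ 45.6250.
(This is only a lower bound; the true E[α(G)] may be larger.)

E[α(G)] ≥ 365/8 ≈ 45.6250.


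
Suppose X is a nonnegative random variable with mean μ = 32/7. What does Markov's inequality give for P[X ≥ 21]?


μ = E[X] = 32/7, a = 21.
Markov: P[X ≥ 21] ≤ μ/a = (32/7)/21 = 32/147.
Numerically: ≈ 0.217687.
(Since a = 21 > μ = 4.571429, the bound 32/147 is < 1 and informative.)

P[X ≥ 21] ≤ 32/147 ≈ 0.217687.


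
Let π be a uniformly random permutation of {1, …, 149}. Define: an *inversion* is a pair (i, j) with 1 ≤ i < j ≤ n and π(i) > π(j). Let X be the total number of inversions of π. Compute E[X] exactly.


Write X = Σ X_I over the C(149, 2) = 11026 pairs i < j, with X_I the indicator of one inversion.
There are 11026 indicators.
For each fixed pair i < j, the values π(i) and π(j) are two distinct elements of {1, …, 149} in uniformly random order; by symmetry P[π(i) > π(j)] = 1/2.
By linearity: E[X] = 11026 · (1/2) = C(149, 2) · (1/2) = 11026/2 = 5513 ≈ 5513.00000.

E[X] = 5513 = 5513.00000.


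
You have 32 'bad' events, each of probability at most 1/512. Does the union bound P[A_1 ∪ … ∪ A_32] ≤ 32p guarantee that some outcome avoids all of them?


Union bound: P[∪_{i=1}^{32} A_i] ≤ Σ_i P[A_i] ≤ 32·p = 32·(1/512) = 1/16.
Numerically: 1/16 ≈ 0.06250.
Is 1/16 < 1? YES.
Since P[∪ A_i] ≤ 1/16 < 1, the complement has P[∩ A_i^c] ≥ 1 − 1/16 = 15/16 > 0, so some outcome avoids every A_i.

32·p = 1/16 ≈ 0.06250; existence CERTIFIED by the union bound.


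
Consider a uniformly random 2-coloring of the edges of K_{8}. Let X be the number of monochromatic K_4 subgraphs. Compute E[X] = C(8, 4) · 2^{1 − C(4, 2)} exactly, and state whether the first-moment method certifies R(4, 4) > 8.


E[X] = C(8, 4) · 2^{1 − 6} = 70 · 2^{−5} = 70/32.
As a reduced fraction: E[X] = 35/16 ≈ 2.1875.
Is E[X] < 1? NO.
Since E[X] ≥ 1, the first-moment bound is inconclusive at n = 8; it does NOT by itself certify R(4, 4) > 8.

E[X] = 35/16 ≈ 2.1875; E[X] ≥ 1; first-moment method inconclusive here.


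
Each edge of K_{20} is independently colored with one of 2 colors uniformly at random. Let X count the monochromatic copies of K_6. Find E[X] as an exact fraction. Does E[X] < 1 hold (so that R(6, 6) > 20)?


E[X] = C(20, 6) · 2^{1 − 15} = 38760 · 2^{−14} = 38760/16384.
As a reduced fraction: E[X] = 4845/2048 ≈ 2.365723.
Is E[X] < 1? NO.
Since E[X] ≥ 1, the first-moment bound is inconclusive at n = 20; it does NOT by itself certify R(6, 6) > 20.

E[X] = 4845/2048 ≈ 2.365723; E[X] ≥ 1; first-moment method inconclusive here.


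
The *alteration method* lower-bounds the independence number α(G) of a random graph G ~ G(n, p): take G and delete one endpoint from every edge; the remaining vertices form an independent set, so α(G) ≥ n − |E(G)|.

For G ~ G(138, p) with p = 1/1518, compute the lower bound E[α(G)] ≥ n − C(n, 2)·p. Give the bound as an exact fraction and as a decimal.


E[|E(G)|] = C(138, 2)·p = 9453 · (1/1518) = 137/22.
E[α(G)] ≥ n − E[|E(G)|] = 138 − 137/22 = 2899/22.
Numerically: ≈ 131.77273.
(This is only a lower bound; the true E[α(G)] may be larger.)

E[α(G)] ≥ 2899/22 ≈ 131.77273.


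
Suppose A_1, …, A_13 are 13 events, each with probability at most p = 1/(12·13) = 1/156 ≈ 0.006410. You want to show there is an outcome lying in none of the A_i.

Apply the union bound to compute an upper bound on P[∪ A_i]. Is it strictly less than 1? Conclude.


Union bound: P[∪_{i=1}^{13} A_i] ≤ Σ_i P[A_i] ≤ 13·p = 13·(1/156) = 1/12.
Numerically: 1/12 ≈ 0.083333.
Is 1/12 < 1? YES.
Since P[∪ A_i] ≤ 1/12 < 1, the complement has P[∩ A_i^c] ≥ 1 − 1/12 = 11/12 > 0, so some outcome avoids every A_i.

13·p = 1/12 ≈ 0.083333; existence CERTIFIED by the union bound.


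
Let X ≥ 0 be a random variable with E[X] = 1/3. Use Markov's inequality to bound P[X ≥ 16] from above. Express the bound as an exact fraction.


μ = E[X] = 1/3, a = 16.
Markov: P[X ≥ 16] ≤ μ/a = (1/3)/16 = 1/48.
Numerically: ≈ 0.020833.
(Since a = 16 > μ = 0.333333, the bound 1/48 is < 1 and informative.)

P[X ≥ 16] ≤ 1/48 ≈ 0.020833.


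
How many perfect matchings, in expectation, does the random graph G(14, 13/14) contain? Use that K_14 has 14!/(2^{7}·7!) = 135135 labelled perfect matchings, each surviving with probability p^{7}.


K_14 has 14!/(2^{7}·7!) = 135135 labelled perfect matchings.
For each such perfect matching H, let X_H = 1 if all 7 edges of H are present in G. Then P[X_H = 1] = p^{7} = (13/14)^{7} = 62748517/105413504.
By linearity: E[X] = Σ_H E[X_H] = 135135 · p^{7} = 135135 · 62748517/105413504 = 1211360120685/15059072.
Numerically: E[X] ≈ 80440.6.

E[X] = 135135 · (13/14)^{7} = 1211360120685/15059072 ≈ 80440.6.


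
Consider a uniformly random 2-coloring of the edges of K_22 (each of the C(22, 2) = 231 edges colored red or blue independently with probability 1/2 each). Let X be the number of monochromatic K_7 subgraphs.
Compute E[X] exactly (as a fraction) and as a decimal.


Let X = Σ_S X_S over the C(22, 7) = 170544 subsets S of size 7, where X_S = 1 if the K_7 on S is monochromatic.
For a fixed S, the K_7 on S has C(7, 2) = 21 edges. P[all 21 edges red] = (1/2)^21, and likewise for blue, so P[monochromatic] = 2·(1/2)^21 = 2^{1 − 21} = 1/1048576.
By linearity: E[X] = C(22, 7) · 2^{1 − 21} = 170544 · 1/1048576 = 10659/65536.
Numerically: E[X] ≈ 0.1626.

E[X] = C(22,7)·2^(1−C(7,2)) = 10659/65536 ≈ 0.1626.


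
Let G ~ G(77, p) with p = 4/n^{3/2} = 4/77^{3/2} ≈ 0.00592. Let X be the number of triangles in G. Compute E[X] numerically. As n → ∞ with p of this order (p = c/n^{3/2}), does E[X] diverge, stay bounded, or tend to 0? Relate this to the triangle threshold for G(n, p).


Number of potential triangles: C(77, 3) = 73150.
Each occurs with probability p³ ≈ (0.00592)³ ≈ 2.07478e-07.
By linearity: E[X] = C(77, 3)·p³ ≈ 73150 · 2.07478e-07 ≈ 0.015.
Since α = 3/2 > 1, p = c/n^{3/2} = o(1/n) is below the triangle threshold p ~ 1/n. Asymptotically E[X] ~ (c³/6)·n^{3(1−α)} = (4³/6)·n^{-1.5} → 0, so by Markov's inequality G has no triangles w.h.p.

E[X] ≈ 0.015; in regime p = Θ(1/n^{3/2}) E[X] tends to 0 (below the triangle threshold p ~ 1/n).


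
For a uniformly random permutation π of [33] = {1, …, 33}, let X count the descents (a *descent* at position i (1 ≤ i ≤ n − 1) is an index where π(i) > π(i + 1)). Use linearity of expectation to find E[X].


Write X = Σ X_I over i = 1, …, 32, with X_I the indicator of one descent.
There are 32 indicators.
For each fixed i, the pair (π(i), π(i+1)) is a uniformly random ordered pair of distinct values from {1, …, 33}; by symmetry P[π(i) > π(i+1)] = 1/2.
By linearity: E[X] = 32 · (1/2) = (33 − 1) · (1/2) = 16 ≈ 16.00000.

E[X] = 16 = 16.00000.


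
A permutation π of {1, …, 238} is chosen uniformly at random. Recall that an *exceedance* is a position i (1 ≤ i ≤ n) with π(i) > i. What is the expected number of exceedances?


Write X = Σ_{i=1}^{238} X_i, where X_i = 1_{π(i) > i}.
For each fixed i, π(i) is uniform over {1, …, 238} (marginal of a uniform permutation), so P[π(i) > i] = (n − i)/n. Summing: Σ_{i=1}^{238} (n − i)/n = (0 + 1 + … + 237)/238 = 238(238 − 1)/(2·238) = (238 − 1)/2.
Hence E[X] = Σ_{i=1}^{238} (238 − i)/238 = 237/2 ≈ 118.500.

E[X] = 237/2 = 118.500.


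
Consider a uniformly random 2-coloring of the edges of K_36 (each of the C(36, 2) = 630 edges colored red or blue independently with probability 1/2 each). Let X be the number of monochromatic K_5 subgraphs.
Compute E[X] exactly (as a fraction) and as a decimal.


Let X = Σ_S X_S over the C(36, 5) = 376992 subsets S of size 5, where X_S = 1 if the K_5 on S is monochromatic.
For a fixed S, the K_5 on S has C(5, 2) = 10 edges. P[all 10 edges red] = (1/2)^10, and likewise for blue, so P[monochromatic] = 2·(1/2)^10 = 2^{1 − 10} = 1/512.
Summing: E[X] = C(36, 5) · 2^{1 − 10} = 376992 · 1/512 = 11781/16.
Numerically: E[X] ≈ 736.312.

E[X] = C(36,5)·2^(1−C(5,2)) = 11781/16 ≈ 736.312.


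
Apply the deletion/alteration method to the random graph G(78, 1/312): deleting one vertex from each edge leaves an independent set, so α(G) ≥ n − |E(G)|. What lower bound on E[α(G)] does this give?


E[|E(G)|] = C(78, 2)·p = 3003 · (1/312) = 77/8.
E[α(G)] ≥ n − E[|E(G)|] = 78 − 77/8 = 547/8.
Numerically: ≈ 68.3750.
(This is only a lower bound; the true E[α(G)] may be larger.)

E[α(G)] ≥ 547/8 ≈ 68.3750.


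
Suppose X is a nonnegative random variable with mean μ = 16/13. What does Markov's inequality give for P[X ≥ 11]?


μ = E[X] = 16/13, a = 11.
Markov: P[X ≥ 11] ≤ μ/a = (16/13)/11 = 16/143.
Numerically: ≈ 0.111888.
(Since a = 11 > μ = 1.230769, the bound 16/143 is < 1 and informative.)

P[X ≥ 11] ≤ 16/143 ≈ 0.111888.


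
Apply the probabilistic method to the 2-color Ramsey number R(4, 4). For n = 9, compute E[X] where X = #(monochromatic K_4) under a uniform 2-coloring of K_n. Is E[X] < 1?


E[X] = C(9, 4) · 2^{1 − 6} = 126 · 2^{−5} = 126/32.
As a reduced fraction: E[X] = 63/16 ≈ 3.9375.
Is E[X] < 1? NO.
Since E[X] ≥ 1, the first-moment bound is inconclusive at n = 9; it does NOT by itself certify R(4, 4) > 9.

E[X] = 63/16 ≈ 3.9375; E[X] ≥ 1; first-moment method inconclusive here.


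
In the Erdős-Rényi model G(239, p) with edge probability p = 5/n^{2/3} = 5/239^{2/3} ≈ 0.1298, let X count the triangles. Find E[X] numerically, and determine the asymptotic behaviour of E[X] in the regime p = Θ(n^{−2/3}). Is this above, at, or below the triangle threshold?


Number of potential triangles: C(239, 3) = 2246839.
Each occurs with probability p³ ≈ (0.1298)³ ≈ 2.188337e-03.
By linearity: E[X] = C(239, 3)·p³ ≈ 2246839 · 2.188337e-03 ≈ 4916.8410.
Since α = 2/3 < 1, p = c/n^{2/3} ≫ 1/n is above the triangle threshold p ~ 1/n. Asymptotically E[X] ~ (c³/6)·n^{3(1−α)} = (5³/6)·n^{1} → ∞; triangles are abundant w.h.p.

E[X] ≈ 4916.8410; in regime p = Θ(1/n^{2/3}) E[X] diverges (above the triangle threshold p ~ 1/n).


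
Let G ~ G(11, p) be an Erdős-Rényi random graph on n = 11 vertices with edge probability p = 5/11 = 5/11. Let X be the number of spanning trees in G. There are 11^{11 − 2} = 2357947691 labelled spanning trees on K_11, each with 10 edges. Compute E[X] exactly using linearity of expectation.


K_11 has 11^{11 − 2} = 2357947691 labelled spanning trees.
For each such spanning tree H, let X_H = 1 if all 10 edges of H are present in G. Then P[X_H = 1] = p^{10} = (5/11)^{10} = 9765625/25937424601.
Summing the indicators: E[X] = Σ_H E[X_H] = 2357947691 · p^{10} = 2357947691 · 9765625/25937424601 = 9765625/11.
Numerically: E[X] ≈ 8.8778e+05.

E[X] = 2357947691 · (5/11)^{10} = 9765625/11 ≈ 8.8778e+05.


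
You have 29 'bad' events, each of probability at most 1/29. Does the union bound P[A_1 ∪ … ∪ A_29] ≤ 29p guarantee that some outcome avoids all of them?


Union bound: P[∪_{i=1}^{29} A_i] ≤ Σ_i P[A_i] ≤ 29·p = 29·(1/29) = 1.
Numerically: 1 ≈ 1.00000.
Is 1 < 1? NO.
Since the bound 1 is ≥ 1, the union bound is uninformative here; it does NOT by itself certify existence.

29·p = 1 ≈ 1.00000; existence NOT certified by the union bound.


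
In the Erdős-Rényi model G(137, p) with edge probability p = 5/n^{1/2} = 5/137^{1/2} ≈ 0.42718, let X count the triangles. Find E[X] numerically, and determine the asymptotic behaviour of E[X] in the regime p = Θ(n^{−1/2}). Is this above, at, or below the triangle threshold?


Number of potential triangles: C(137, 3) = 419220.
Each occurs with probability p³ ≈ (0.42718)³ ≈ 7.7952341e-02.
By linearity: E[X] = C(137, 3)·p³ ≈ 419220 · 7.7952341e-02 ≈ 32679.18041.
Since α = 1/2 < 1, p = c/n^{1/2} ≫ 1/n is above the triangle threshold p ~ 1/n. Asymptotically E[X] ~ (c³/6)·n^{3(1−α)} = (5³/6)·n^{1.5} → ∞; triangles are abundant w.h.p.

E[X] ≈ 32679.18041; in regime p = Θ(1/n^{1/2}) E[X] diverges (above the triangle threshold p ~ 1/n).


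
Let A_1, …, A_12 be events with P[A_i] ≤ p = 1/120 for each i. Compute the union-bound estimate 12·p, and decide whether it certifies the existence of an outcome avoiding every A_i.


Union bound: P[∪_{i=1}^{12} A_i] ≤ Σ_i P[A_i] ≤ 12·p = 12·(1/120) = 1/10.
Numerically: 1/10 ≈ 0.100000.
Is 1/10 < 1? YES.
Since P[∪ A_i] ≤ 1/10 < 1, the complement has P[∩ A_i^c] ≥ 1 − 1/10 = 9/10 > 0, so some outcome avoids every A_i.

12·p = 1/10 ≈ 0.100000; existence CERTIFIED by the union bound.


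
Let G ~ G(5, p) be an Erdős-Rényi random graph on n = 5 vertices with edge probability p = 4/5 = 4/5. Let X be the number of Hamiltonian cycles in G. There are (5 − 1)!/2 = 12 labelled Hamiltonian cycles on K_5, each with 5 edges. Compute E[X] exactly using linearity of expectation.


K_5 has (5 − 1)!/2 = 12 labelled Hamiltonian cycles.
For each such Hamiltonian cycle H, let X_H = 1 if all 5 edges of H are present in G. Then P[X_H = 1] = p^{5} = (4/5)^{5} = 1024/3125.
By linearity of expectation: E[X] = Σ_H E[X_H] = 12 · p^{5} = 12 · 1024/3125 = 12288/3125.
Numerically: E[X] ≈ 3.93.

E[X] = 12 · (4/5)^{5} = 12288/3125 ≈ 3.93.
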